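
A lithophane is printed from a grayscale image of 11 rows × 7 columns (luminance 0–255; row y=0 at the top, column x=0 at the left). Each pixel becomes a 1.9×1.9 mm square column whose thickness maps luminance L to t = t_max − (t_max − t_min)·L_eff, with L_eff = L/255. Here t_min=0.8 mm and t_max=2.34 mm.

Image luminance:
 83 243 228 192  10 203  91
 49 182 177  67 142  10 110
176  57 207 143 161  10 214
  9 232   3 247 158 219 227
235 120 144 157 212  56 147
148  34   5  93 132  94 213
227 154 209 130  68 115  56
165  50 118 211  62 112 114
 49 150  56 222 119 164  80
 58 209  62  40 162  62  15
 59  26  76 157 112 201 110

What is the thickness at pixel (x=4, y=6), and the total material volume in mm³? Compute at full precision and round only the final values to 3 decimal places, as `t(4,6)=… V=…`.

t(4,6)=1.929 V=440.719

span = t_max - t_min = 2.34 - 0.8 = 1.540
L(4,6) = 68, L_eff = 68/255 = 0.266667
t(4,6) = 2.34 - 1.540·0.266667 = 1.929
Σt over all 11·7 pixels = 311311/2550 ≈ 122.0827451
V = pitch²·Σt = 1.9²·311311/2550 = 440.719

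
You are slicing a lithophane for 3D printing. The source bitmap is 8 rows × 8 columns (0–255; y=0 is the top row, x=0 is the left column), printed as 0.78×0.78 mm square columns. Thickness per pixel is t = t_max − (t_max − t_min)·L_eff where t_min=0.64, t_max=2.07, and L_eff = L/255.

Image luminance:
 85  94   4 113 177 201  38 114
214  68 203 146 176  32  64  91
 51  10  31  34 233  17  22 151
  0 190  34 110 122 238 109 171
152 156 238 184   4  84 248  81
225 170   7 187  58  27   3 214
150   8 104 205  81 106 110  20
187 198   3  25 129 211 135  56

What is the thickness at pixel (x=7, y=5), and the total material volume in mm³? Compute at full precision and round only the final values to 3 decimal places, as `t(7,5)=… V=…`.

span = t_max - t_min = 2.07 - 0.64 = 1.430
L(7,5) = 214, L_eff = 214/255 = 0.839216
t(7,5) = 2.07 - 1.430·0.839216 = 0.870
Σt over all 8·8 pixels = 2361653/25500 ≈ 92.6138431
V = pitch²·Σt = 0.78²·2361653/25500 = 56.346

t(7,5)=0.870 V=56.346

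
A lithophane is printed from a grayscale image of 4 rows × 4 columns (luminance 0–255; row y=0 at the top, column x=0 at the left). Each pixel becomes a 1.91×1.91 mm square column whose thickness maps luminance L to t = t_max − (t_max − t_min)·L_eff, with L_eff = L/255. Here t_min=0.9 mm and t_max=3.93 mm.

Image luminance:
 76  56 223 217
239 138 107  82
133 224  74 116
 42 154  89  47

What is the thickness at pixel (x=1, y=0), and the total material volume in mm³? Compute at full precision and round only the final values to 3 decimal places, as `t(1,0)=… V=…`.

span = t_max - t_min = 3.93 - 0.9 = 3.030
L(1,0) = 56, L_eff = 56/255 = 0.219608
t(1,0) = 3.93 - 3.030·0.219608 = 3.265
Σt over all 4·4 pixels = 330763/8500 ≈ 38.9132941
V = pitch²·Σt = 1.91²·330763/8500 = 141.960

t(1,0)=3.265 V=141.960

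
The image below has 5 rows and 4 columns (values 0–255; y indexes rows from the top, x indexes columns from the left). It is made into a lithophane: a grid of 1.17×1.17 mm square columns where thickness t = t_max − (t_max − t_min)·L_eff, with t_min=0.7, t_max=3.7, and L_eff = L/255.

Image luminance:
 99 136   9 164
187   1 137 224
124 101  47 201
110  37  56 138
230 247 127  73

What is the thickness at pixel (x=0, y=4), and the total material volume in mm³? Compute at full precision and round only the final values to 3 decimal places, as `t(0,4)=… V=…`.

t(0,4)=0.994 V=61.874

span = t_max - t_min = 3.7 - 0.7 = 3.000
L(0,4) = 230, L_eff = 230/255 = 0.901961
t(0,4) = 3.7 - 3.000·0.901961 = 0.994
Σt over all 5·4 pixels = 45.2
V = pitch²·Σt = 1.17²·45.2 = 61.874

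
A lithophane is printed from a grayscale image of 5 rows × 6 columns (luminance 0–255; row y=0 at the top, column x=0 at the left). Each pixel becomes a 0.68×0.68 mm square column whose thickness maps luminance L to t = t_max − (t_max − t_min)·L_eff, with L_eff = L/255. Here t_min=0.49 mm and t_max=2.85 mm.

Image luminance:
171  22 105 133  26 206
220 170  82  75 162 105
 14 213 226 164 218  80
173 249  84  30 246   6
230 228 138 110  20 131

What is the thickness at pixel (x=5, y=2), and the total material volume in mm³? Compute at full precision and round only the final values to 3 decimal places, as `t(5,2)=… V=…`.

span = t_max - t_min = 2.85 - 0.49 = 2.360
L(5,2) = 80, L_eff = 80/255 = 0.313725
t(5,2) = 2.85 - 2.360·0.313725 = 2.110
Σt over all 5·6 pixels = 613759/12750 ≈ 48.1379608
V = pitch²·Σt = 0.68²·613759/12750 = 22.259

t(5,2)=2.110 V=22.259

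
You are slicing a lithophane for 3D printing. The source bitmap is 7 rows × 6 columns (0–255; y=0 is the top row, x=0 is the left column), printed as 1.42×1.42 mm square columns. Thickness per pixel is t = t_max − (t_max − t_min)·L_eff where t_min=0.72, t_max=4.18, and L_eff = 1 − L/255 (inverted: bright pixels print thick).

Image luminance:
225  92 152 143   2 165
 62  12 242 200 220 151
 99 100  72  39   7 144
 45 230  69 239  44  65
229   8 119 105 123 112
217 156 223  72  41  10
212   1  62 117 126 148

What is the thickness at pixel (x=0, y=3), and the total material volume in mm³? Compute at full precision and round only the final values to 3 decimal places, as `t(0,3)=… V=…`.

t(0,3)=1.331 V=195.039

span = t_max - t_min = 4.18 - 0.72 = 3.460
L(0,3) = 45, L_eff = 1 - 45/255 = 0.823529 (inverted)
t(0,3) = 4.18 - 3.460·0.823529 = 1.331
Σt over all 7·6 pixels = 123326/1275 ≈ 96.7262745
V = pitch²·Σt = 1.42²·123326/1275 = 195.039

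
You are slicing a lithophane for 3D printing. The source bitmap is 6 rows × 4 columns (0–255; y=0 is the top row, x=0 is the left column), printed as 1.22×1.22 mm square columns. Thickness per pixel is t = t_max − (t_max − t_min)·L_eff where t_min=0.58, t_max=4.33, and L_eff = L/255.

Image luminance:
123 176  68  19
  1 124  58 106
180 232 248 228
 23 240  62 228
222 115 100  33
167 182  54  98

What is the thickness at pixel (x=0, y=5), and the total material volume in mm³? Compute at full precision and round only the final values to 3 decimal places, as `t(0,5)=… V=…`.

t(0,5)=1.874 V=87.106

span = t_max - t_min = 4.33 - 0.58 = 3.750
L(0,5) = 167, L_eff = 167/255 = 0.654902
t(0,5) = 4.33 - 3.750·0.654902 = 1.874
Σt over all 6·4 pixels = 99489/1700 ≈ 58.5229412
V = pitch²·Σt = 1.22²·99489/1700 = 87.106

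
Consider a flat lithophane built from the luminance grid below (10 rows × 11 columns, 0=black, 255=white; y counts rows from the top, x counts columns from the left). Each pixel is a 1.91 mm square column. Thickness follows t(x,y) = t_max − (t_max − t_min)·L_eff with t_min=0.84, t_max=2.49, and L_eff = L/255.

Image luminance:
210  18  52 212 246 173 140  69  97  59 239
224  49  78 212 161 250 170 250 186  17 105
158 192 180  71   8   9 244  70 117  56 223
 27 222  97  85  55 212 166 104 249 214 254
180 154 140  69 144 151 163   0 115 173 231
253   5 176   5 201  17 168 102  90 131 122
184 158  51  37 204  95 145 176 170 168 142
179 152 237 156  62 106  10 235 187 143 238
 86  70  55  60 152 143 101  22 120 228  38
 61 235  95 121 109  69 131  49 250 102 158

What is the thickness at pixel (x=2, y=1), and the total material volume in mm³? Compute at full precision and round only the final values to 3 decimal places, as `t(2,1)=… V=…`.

t(2,1)=1.985 V=651.980

span = t_max - t_min = 2.49 - 0.84 = 1.650
L(2,1) = 78, L_eff = 78/255 = 0.305882
t(2,1) = 2.49 - 1.650·0.305882 = 1.985
Σt over all 10·11 pixels = 15191/85 ≈ 178.7176471
V = pitch²·Σt = 1.91²·15191/85 = 651.980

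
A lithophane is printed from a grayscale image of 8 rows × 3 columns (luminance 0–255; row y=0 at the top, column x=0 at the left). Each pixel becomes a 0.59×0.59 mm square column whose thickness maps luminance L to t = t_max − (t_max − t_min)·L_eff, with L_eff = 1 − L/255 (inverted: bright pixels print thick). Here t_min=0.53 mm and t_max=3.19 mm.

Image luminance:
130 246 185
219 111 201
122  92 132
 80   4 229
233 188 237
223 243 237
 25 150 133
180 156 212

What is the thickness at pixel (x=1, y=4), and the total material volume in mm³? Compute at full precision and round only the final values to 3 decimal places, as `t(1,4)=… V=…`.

span = t_max - t_min = 3.19 - 0.53 = 2.660
L(1,4) = 188, L_eff = 1 - 188/255 = 0.262745 (inverted)
t(1,4) = 3.19 - 2.660·0.262745 = 2.491
Σt over all 8·3 pixels = 344962/6375 ≈ 54.1116863
V = pitch²·Σt = 0.59²·344962/6375 = 18.836

t(1,4)=2.491 V=18.836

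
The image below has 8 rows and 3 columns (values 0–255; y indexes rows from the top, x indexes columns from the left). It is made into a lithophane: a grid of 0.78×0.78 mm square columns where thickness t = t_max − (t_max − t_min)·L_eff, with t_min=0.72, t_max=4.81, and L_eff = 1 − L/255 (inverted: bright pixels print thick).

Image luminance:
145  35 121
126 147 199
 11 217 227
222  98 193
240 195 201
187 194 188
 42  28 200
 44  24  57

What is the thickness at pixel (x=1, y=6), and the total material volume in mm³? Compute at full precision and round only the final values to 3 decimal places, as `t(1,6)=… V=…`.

span = t_max - t_min = 4.81 - 0.72 = 4.090
L(1,6) = 28, L_eff = 1 - 28/255 = 0.890196 (inverted)
t(1,6) = 4.81 - 4.090·0.890196 = 1.169
Σt over all 8·3 pixels = 1807109/25500 ≈ 70.8670196
V = pitch²·Σt = 0.78²·1807109/25500 = 43.115

t(1,6)=1.169 V=43.115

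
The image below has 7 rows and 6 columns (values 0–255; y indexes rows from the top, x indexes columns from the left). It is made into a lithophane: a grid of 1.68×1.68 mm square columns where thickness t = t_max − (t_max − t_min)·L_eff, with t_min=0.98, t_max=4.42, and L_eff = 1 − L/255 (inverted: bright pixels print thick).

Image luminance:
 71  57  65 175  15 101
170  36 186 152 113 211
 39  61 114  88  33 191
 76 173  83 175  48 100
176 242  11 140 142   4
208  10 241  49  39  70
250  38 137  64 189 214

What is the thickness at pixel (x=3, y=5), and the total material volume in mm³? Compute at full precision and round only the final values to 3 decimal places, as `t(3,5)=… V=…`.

span = t_max - t_min = 4.42 - 0.98 = 3.440
L(3,5) = 49, L_eff = 1 - 49/255 = 0.807843 (inverted)
t(3,5) = 4.42 - 3.440·0.807843 = 1.641
Σt over all 7·6 pixels = 671497/6375 ≈ 105.3328627
V = pitch²·Σt = 1.68²·671497/6375 = 297.291

t(3,5)=1.641 V=297.291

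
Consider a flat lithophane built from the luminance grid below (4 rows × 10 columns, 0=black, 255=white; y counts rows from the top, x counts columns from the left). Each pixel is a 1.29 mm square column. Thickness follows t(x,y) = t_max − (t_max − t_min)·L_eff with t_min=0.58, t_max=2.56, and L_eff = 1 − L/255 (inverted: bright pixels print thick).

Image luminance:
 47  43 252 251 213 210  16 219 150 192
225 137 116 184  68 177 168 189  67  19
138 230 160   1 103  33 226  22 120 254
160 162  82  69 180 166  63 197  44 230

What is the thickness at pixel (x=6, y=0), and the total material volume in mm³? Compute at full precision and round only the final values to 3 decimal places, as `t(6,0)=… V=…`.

t(6,0)=0.704 V=110.746

span = t_max - t_min = 2.56 - 0.58 = 1.980
L(6,0) = 16, L_eff = 1 - 16/255 = 0.937255 (inverted)
t(6,0) = 2.56 - 1.980·0.937255 = 0.704
Σt over all 4·10 pixels = 282839/4250 ≈ 66.5503529
V = pitch²·Σt = 1.29²·282839/4250 = 110.746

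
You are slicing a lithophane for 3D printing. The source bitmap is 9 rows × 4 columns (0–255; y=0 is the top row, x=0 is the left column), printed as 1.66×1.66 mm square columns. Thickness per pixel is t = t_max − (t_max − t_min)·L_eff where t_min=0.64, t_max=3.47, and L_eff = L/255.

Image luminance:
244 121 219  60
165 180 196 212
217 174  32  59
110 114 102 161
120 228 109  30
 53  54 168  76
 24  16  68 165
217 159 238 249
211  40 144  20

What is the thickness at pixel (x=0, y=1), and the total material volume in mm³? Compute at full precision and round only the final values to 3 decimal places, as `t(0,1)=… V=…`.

span = t_max - t_min = 3.47 - 0.64 = 2.830
L(0,1) = 165, L_eff = 165/255 = 0.647059
t(0,1) = 3.47 - 2.830·0.647059 = 1.639
Σt over all 9·4 pixels = 122653/1700 ≈ 72.1488235
V = pitch²·Σt = 1.66²·122653/1700 = 198.813

t(0,1)=1.639 V=198.813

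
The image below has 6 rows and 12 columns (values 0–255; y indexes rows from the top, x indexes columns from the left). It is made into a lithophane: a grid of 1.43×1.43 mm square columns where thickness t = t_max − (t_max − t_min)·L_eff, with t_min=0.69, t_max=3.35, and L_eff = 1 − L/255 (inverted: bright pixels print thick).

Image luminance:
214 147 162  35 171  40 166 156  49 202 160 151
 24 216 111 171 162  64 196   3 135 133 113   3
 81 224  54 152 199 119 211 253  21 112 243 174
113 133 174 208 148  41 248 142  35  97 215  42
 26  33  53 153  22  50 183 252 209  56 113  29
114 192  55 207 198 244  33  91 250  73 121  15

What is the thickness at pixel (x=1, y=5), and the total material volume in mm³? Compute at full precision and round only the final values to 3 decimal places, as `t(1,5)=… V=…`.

t(1,5)=2.693 V=297.730

span = t_max - t_min = 3.35 - 0.69 = 2.660
L(1,5) = 192, L_eff = 1 - 192/255 = 0.247059 (inverted)
t(1,5) = 3.35 - 2.660·0.247059 = 2.693
Σt over all 6·12 pixels = 123757/850 ≈ 145.5964706
V = pitch²·Σt = 1.43²·123757/850 = 297.730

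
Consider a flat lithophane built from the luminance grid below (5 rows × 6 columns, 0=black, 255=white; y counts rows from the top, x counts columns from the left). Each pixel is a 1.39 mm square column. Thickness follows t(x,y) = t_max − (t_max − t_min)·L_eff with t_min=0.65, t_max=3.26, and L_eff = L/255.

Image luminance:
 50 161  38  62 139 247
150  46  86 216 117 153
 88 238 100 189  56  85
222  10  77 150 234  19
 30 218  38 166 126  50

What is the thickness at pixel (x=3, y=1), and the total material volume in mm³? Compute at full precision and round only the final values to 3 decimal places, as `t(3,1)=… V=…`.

t(3,1)=1.049 V=118.538

span = t_max - t_min = 3.26 - 0.65 = 2.610
L(3,1) = 216, L_eff = 216/255 = 0.847059
t(3,1) = 3.26 - 2.610·0.847059 = 1.049
Σt over all 5·6 pixels = 521493/8500 ≈ 61.3521176
V = pitch²·Σt = 1.39²·521493/8500 = 118.538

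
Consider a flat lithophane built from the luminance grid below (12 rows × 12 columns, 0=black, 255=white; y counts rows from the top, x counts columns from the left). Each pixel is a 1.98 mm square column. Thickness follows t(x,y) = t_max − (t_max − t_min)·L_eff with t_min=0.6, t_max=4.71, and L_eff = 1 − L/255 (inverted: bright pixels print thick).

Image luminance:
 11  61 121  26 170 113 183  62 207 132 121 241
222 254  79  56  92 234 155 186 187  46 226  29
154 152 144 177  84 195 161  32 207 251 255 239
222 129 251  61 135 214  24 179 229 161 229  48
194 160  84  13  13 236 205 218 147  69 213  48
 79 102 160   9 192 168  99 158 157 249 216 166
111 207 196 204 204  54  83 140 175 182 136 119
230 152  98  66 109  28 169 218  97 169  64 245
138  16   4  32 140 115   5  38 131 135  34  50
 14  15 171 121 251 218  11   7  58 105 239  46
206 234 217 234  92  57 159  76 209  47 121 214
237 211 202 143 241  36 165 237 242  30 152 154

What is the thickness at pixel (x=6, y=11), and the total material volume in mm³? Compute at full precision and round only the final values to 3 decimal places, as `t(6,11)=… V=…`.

span = t_max - t_min = 4.71 - 0.6 = 4.110
L(6,11) = 165, L_eff = 1 - 165/255 = 0.352941 (inverted)
t(6,11) = 4.71 - 4.110·0.352941 = 3.259
Σt over all 12·12 pixels = 867504/2125 ≈ 408.2371765
V = pitch²·Σt = 1.98²·867504/2125 = 1600.453

t(6,11)=3.259 V=1600.453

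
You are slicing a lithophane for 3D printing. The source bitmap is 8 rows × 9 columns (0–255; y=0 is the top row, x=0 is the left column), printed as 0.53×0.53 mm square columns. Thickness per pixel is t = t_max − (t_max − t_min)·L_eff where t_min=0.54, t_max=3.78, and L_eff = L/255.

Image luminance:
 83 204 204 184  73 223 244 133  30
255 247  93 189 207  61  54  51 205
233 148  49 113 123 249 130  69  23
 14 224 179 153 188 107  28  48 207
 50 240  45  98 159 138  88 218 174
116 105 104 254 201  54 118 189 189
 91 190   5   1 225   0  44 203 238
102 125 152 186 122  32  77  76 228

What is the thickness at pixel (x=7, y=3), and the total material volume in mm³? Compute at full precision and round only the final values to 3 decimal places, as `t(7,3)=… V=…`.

span = t_max - t_min = 3.78 - 0.54 = 3.240
L(7,3) = 48, L_eff = 48/255 = 0.188235
t(7,3) = 3.78 - 3.240·0.188235 = 3.170
Σt over all 8·9 pixels = 317466/2125 ≈ 149.3957647
V = pitch²·Σt = 0.53²·317466/2125 = 41.965

t(7,3)=3.170 V=41.965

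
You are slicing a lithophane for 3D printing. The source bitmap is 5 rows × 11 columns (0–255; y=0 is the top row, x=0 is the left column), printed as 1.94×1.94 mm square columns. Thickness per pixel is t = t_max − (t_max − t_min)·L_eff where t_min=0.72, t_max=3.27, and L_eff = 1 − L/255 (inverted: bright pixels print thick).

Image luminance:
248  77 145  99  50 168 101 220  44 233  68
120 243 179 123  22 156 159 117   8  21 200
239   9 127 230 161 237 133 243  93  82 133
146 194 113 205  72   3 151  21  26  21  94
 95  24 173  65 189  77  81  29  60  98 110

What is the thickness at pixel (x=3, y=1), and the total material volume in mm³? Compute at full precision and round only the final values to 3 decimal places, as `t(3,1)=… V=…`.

span = t_max - t_min = 3.27 - 0.72 = 2.550
L(3,1) = 123, L_eff = 1 - 123/255 = 0.517647 (inverted)
t(3,1) = 3.27 - 2.550·0.517647 = 1.950
Σt over all 5·11 pixels = 104.95
V = pitch²·Σt = 1.94²·104.95 = 394.990

t(3,1)=1.950 V=394.990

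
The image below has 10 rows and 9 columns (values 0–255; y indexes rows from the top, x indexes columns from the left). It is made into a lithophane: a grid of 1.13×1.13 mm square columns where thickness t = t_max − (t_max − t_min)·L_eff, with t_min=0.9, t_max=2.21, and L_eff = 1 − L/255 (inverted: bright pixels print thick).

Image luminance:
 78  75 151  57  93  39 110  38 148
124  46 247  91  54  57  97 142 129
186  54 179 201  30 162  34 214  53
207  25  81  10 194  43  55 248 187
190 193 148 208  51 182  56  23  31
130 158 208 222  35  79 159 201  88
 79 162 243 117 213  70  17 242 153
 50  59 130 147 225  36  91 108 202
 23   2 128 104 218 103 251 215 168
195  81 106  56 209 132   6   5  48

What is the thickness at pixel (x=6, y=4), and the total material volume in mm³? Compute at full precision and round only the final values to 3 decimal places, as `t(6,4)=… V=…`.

span = t_max - t_min = 2.21 - 0.9 = 1.310
L(6,4) = 56, L_eff = 1 - 56/255 = 0.780392 (inverted)
t(6,4) = 2.21 - 1.310·0.780392 = 1.188
Σt over all 10·9 pixels = 231103/1700 ≈ 135.9429412
V = pitch²·Σt = 1.13²·231103/1700 = 173.586

t(6,4)=1.188 V=173.586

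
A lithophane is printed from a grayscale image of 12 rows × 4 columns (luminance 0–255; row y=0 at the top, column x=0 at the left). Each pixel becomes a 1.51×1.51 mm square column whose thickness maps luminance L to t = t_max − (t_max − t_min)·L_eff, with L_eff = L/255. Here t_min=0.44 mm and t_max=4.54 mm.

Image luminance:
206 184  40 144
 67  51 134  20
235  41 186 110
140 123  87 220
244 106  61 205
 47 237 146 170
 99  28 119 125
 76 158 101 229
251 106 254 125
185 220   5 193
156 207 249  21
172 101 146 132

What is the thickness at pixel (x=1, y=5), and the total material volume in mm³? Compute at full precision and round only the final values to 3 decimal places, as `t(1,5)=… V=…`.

span = t_max - t_min = 4.54 - 0.44 = 4.100
L(1,5) = 237, L_eff = 237/255 = 0.929412
t(1,5) = 4.54 - 4.100·0.929412 = 0.729
Σt over all 12·4 pixels = 141277/1275 ≈ 110.8054902
V = pitch²·Σt = 1.51²·141277/1275 = 252.648

t(1,5)=0.729 V=252.648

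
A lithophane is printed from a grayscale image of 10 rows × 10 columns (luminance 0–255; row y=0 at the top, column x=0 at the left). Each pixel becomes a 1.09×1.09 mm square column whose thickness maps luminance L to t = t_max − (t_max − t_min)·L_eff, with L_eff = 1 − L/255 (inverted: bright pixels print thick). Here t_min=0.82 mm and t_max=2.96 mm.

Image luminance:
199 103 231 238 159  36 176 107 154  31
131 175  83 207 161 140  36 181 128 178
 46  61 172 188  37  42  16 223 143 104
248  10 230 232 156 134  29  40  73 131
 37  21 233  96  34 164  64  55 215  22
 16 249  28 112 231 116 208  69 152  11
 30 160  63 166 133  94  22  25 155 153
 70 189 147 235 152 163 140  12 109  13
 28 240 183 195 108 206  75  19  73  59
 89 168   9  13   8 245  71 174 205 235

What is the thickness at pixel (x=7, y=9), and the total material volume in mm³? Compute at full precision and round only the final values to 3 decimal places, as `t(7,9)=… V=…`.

span = t_max - t_min = 2.96 - 0.82 = 2.140
L(7,9) = 174, L_eff = 1 - 174/255 = 0.317647 (inverted)
t(7,9) = 2.96 - 2.140·0.317647 = 2.280
Σt over all 10·10 pixels = 1161326/6375 ≈ 182.1687843
V = pitch²·Σt = 1.09²·1161326/6375 = 216.435

t(7,9)=2.280 V=216.435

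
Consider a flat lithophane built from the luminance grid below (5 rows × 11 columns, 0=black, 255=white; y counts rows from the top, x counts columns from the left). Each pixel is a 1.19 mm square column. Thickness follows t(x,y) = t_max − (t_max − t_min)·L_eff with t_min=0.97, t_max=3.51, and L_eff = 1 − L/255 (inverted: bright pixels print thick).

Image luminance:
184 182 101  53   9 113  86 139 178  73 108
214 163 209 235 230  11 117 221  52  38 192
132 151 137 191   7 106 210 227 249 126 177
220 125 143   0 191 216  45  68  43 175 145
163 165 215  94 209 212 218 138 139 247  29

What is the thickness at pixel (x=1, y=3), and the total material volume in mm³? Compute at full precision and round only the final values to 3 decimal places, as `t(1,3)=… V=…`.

span = t_max - t_min = 3.51 - 0.97 = 2.540
L(1,3) = 125, L_eff = 1 - 125/255 = 0.509804 (inverted)
t(1,3) = 3.51 - 2.540·0.509804 = 2.215
Σt over all 5·11 pixels = 1115653/8500 ≈ 131.2532941
V = pitch²·Σt = 1.19²·1115653/8500 = 185.868

t(1,3)=2.215 V=185.868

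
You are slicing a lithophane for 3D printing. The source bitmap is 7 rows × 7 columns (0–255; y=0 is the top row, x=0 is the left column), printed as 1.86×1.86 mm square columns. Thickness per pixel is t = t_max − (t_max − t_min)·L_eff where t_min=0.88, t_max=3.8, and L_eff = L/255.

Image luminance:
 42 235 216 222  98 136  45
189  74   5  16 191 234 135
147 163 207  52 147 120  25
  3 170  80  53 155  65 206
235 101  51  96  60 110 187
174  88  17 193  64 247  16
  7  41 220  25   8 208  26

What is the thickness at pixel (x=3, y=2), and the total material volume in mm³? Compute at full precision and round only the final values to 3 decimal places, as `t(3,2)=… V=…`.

span = t_max - t_min = 3.8 - 0.88 = 2.920
L(3,2) = 52, L_eff = 52/255 = 0.203922
t(3,2) = 3.8 - 2.920·0.203922 = 3.205
Σt over all 7·7 pixels = 155572/1275 ≈ 122.0172549
V = pitch²·Σt = 1.86²·155572/1275 = 422.131

t(3,2)=3.205 V=422.131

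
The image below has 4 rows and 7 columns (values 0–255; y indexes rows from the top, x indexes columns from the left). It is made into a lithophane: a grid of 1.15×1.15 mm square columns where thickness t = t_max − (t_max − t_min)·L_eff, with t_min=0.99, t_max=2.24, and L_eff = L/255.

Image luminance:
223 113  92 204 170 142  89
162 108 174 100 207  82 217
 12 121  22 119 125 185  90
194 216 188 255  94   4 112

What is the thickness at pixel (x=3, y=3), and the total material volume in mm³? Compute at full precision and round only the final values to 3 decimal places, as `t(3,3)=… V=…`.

t(3,3)=0.990 V=58.183

span = t_max - t_min = 2.24 - 0.99 = 1.250
L(3,3) = 255, L_eff = 255/255 = 1.000000
t(3,3) = 2.24 - 1.250·1.000000 = 0.990
Σt over all 4·7 pixels = 56093/1275 ≈ 43.9945098
V = pitch²·Σt = 1.15²·56093/1275 = 58.183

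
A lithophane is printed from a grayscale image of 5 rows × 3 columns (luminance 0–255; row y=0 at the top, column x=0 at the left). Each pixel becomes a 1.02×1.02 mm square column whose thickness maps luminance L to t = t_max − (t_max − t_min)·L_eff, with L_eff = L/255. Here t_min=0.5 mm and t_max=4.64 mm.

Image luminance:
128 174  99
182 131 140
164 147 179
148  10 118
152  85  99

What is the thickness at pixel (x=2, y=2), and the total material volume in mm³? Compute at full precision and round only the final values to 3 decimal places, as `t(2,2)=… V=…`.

span = t_max - t_min = 4.64 - 0.5 = 4.140
L(2,2) = 179, L_eff = 179/255 = 0.701961
t(2,2) = 4.64 - 4.140·0.701961 = 1.734
Σt over all 5·3 pixels = 80418/2125 ≈ 37.8437647
V = pitch²·Σt = 1.02²·80418/2125 = 39.373

t(2,2)=1.734 V=39.373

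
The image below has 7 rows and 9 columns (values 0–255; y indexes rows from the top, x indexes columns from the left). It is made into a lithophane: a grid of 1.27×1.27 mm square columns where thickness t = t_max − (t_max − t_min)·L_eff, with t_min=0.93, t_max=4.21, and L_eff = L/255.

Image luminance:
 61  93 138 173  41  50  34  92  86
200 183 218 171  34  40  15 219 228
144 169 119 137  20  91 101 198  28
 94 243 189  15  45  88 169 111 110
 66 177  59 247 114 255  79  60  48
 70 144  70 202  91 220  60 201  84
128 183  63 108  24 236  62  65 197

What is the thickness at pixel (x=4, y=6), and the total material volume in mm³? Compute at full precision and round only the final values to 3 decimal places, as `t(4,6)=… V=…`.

t(4,6)=3.901 V=273.022

span = t_max - t_min = 4.21 - 0.93 = 3.280
L(4,6) = 24, L_eff = 24/255 = 0.094118
t(4,6) = 4.21 - 3.280·0.094118 = 3.901
Σt over all 7·9 pixels = 863297/5100 ≈ 169.2739216
V = pitch²·Σt = 1.27²·863297/5100 = 273.022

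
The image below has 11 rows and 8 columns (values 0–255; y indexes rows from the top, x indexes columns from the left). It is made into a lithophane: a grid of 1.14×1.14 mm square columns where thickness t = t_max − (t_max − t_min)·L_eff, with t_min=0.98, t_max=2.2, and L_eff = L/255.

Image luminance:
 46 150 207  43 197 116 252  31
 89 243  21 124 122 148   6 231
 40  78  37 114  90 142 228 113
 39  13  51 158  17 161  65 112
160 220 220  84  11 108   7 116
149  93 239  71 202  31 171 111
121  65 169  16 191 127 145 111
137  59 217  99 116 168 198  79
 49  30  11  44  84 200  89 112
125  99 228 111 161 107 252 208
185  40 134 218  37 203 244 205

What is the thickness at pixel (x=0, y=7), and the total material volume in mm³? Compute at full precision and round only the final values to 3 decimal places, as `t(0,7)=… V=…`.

t(0,7)=1.545 V=185.254

span = t_max - t_min = 2.2 - 0.98 = 1.220
L(0,7) = 137, L_eff = 137/255 = 0.537255
t(0,7) = 2.2 - 1.220·0.537255 = 1.545
Σt over all 11·8 pixels = 605823/4250 ≈ 142.5465882
V = pitch²·Σt = 1.14²·605823/4250 = 185.254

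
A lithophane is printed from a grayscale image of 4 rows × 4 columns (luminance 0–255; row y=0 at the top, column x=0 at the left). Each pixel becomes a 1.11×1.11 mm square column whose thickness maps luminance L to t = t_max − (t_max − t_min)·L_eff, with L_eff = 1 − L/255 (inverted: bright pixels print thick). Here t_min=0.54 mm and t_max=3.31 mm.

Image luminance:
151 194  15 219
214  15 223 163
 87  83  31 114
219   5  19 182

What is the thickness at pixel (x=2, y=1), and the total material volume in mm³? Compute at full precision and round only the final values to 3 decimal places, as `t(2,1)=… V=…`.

t(2,1)=2.962 V=36.530

span = t_max - t_min = 3.31 - 0.54 = 2.770
L(2,1) = 223, L_eff = 1 - 223/255 = 0.125490 (inverted)
t(2,1) = 3.31 - 2.770·0.125490 = 2.962
Σt over all 4·4 pixels = 378019/12750 ≈ 29.6485490
V = pitch²·Σt = 1.11²·378019/12750 = 36.530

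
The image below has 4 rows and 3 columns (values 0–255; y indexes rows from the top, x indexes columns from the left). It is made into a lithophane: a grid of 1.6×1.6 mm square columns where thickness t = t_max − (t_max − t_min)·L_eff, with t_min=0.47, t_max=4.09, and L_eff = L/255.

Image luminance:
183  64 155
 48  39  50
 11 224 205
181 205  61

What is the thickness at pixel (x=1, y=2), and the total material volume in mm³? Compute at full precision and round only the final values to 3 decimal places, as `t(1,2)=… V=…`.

span = t_max - t_min = 4.09 - 0.47 = 3.620
L(1,2) = 224, L_eff = 224/255 = 0.878431
t(1,2) = 4.09 - 3.620·0.878431 = 0.910
Σt over all 4·3 pixels = 183832/6375 ≈ 28.8363922
V = pitch²·Σt = 1.6²·183832/6375 = 73.821

t(1,2)=0.910 V=73.821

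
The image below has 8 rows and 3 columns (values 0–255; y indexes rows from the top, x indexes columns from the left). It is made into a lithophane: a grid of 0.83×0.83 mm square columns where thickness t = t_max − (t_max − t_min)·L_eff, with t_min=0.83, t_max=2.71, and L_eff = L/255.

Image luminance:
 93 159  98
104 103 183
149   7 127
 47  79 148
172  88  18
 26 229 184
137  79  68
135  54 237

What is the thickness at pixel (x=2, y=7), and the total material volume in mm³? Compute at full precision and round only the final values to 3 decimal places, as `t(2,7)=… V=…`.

span = t_max - t_min = 2.71 - 0.83 = 1.880
L(2,7) = 237, L_eff = 237/255 = 0.929412
t(2,7) = 2.71 - 1.880·0.929412 = 0.963
Σt over all 8·3 pixels = 95534/2125 ≈ 44.9571765
V = pitch²·Σt = 0.83²·95534/2125 = 30.971

t(2,7)=0.963 V=30.971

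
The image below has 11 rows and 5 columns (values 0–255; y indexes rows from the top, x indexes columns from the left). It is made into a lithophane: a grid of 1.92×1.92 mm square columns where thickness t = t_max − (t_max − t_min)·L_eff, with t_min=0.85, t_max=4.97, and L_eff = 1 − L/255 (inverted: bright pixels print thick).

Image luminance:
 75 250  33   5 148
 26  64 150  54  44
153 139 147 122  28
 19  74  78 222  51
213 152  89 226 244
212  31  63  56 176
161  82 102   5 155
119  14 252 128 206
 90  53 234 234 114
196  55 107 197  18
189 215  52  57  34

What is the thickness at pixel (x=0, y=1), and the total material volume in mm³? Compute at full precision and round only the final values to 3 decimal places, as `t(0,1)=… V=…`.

t(0,1)=1.270 V=554.302

span = t_max - t_min = 4.97 - 0.85 = 4.120
L(0,1) = 26, L_eff = 1 - 26/255 = 0.898039 (inverted)
t(0,1) = 4.97 - 4.120·0.898039 = 1.270
Σt over all 11·5 pixels = 3834281/25500 ≈ 150.3639608
V = pitch²·Σt = 1.92²·3834281/25500 = 554.302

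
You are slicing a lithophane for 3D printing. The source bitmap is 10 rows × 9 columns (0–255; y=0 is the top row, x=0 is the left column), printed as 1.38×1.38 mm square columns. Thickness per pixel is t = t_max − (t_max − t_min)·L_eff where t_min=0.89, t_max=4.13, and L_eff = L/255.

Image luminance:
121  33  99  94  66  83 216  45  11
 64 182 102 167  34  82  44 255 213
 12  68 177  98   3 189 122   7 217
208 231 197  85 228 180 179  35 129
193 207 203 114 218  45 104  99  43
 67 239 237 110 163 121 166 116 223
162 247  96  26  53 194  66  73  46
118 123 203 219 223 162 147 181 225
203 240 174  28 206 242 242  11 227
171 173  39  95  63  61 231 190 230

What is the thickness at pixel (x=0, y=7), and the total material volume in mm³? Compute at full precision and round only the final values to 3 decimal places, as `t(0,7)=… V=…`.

span = t_max - t_min = 4.13 - 0.89 = 3.240
L(0,7) = 118, L_eff = 118/255 = 0.462745
t(0,7) = 4.13 - 3.240·0.462745 = 2.631
Σt over all 10·9 pixels = 913689/4250 ≈ 214.9856471
V = pitch²·Σt = 1.38²·913689/4250 = 409.419

t(0,7)=2.631 V=409.419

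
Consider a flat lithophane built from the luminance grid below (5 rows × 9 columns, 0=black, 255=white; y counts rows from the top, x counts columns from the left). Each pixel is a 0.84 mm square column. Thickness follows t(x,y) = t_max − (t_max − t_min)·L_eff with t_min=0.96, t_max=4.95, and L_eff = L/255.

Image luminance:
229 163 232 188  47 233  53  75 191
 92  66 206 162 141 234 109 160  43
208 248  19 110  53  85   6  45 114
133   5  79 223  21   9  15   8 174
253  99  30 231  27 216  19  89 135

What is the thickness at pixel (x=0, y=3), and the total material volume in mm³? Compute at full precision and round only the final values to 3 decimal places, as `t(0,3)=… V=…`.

t(0,3)=2.869 V=98.900

span = t_max - t_min = 4.95 - 0.96 = 3.990
L(0,3) = 133, L_eff = 133/255 = 0.521569
t(0,3) = 4.95 - 3.990·0.521569 = 2.869
Σt over all 5·9 pixels = 1191401/8500 ≈ 140.1648235
V = pitch²·Σt = 0.84²·1191401/8500 = 98.900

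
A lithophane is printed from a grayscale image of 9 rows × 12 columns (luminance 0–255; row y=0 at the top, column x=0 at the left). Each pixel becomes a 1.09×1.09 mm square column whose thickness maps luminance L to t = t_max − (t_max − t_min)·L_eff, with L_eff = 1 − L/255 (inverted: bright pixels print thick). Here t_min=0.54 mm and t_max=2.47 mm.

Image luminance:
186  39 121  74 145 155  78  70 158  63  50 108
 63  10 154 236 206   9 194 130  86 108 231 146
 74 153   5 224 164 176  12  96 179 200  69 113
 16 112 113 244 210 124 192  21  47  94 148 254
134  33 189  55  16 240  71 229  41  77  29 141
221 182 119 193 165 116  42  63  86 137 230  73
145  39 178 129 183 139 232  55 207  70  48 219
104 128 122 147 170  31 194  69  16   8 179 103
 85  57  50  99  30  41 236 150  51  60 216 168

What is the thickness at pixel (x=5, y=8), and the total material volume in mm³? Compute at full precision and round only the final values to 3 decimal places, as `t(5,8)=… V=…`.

t(5,8)=0.850 V=185.290

span = t_max - t_min = 2.47 - 0.54 = 1.930
L(5,8) = 41, L_eff = 1 - 41/255 = 0.839216 (inverted)
t(5,8) = 2.47 - 1.930·0.839216 = 0.850
Σt over all 9·12 pixels = 66281/425 ≈ 155.9552941
V = pitch²·Σt = 1.09²·66281/425 = 185.290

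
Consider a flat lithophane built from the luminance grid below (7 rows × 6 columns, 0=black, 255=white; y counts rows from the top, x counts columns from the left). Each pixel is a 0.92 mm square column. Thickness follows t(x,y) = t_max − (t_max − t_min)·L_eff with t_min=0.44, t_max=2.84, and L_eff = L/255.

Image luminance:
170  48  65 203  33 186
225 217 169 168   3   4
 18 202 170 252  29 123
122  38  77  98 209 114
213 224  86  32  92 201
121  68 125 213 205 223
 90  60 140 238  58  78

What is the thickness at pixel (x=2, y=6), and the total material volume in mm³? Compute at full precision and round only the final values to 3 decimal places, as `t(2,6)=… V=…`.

t(2,6)=1.522 V=57.862

span = t_max - t_min = 2.84 - 0.44 = 2.400
L(2,6) = 140, L_eff = 140/255 = 0.549020
t(2,6) = 2.84 - 2.400·0.549020 = 1.522
Σt over all 7·6 pixels = 29054/425 ≈ 68.3623529
V = pitch²·Σt = 0.92²·29054/425 = 57.862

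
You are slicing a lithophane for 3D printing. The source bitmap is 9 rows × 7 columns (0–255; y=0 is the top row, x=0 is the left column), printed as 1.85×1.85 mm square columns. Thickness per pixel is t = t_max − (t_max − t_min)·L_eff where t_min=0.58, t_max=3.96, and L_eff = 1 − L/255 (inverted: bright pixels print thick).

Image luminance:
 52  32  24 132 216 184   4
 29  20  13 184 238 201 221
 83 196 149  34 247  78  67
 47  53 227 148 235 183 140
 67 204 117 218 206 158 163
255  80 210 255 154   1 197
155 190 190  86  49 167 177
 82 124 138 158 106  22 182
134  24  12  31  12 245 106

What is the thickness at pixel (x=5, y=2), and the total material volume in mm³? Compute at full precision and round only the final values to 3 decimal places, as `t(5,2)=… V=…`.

t(5,2)=1.614 V=493.058

span = t_max - t_min = 3.96 - 0.58 = 3.380
L(5,2) = 78, L_eff = 1 - 78/255 = 0.694118 (inverted)
t(5,2) = 3.96 - 3.380·0.694118 = 1.614
Σt over all 9·7 pixels = 612271/4250 ≈ 144.0637647
V = pitch²·Σt = 1.85²·612271/4250 = 493.058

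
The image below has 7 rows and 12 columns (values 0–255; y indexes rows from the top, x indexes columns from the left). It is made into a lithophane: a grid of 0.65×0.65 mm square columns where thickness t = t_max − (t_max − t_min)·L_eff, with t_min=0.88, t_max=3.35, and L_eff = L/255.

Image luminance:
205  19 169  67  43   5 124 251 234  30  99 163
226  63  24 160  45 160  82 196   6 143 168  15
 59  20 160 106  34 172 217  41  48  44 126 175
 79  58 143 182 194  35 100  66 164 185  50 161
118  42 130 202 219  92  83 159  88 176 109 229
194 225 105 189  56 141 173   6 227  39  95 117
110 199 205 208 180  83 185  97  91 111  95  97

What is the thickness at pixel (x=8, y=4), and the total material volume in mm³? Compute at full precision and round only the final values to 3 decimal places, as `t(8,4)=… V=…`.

t(8,4)=2.498 V=77.185

span = t_max - t_min = 3.35 - 0.88 = 2.470
L(8,4) = 88, L_eff = 88/255 = 0.345098
t(8,4) = 3.35 - 2.470·0.345098 = 2.498
Σt over all 7·12 pixels = 1552841/8500 ≈ 182.6871765
V = pitch²·Σt = 0.65²·1552841/8500 = 77.185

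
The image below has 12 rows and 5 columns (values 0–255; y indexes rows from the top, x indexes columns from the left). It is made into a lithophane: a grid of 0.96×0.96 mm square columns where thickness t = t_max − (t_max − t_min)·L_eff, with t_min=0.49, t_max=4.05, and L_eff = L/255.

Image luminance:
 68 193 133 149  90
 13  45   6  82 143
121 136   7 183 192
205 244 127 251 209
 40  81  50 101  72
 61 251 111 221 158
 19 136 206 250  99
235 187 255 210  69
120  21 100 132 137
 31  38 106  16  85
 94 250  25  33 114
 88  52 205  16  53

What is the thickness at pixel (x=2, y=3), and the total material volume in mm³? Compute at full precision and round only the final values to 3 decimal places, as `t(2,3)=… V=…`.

span = t_max - t_min = 4.05 - 0.49 = 3.560
L(2,3) = 127, L_eff = 127/255 = 0.498039
t(2,3) = 4.05 - 3.560·0.498039 = 2.277
Σt over all 12·5 pixels = 2440/17 ≈ 143.5294118
V = pitch²·Σt = 0.96²·2440/17 = 132.277

t(2,3)=2.277 V=132.277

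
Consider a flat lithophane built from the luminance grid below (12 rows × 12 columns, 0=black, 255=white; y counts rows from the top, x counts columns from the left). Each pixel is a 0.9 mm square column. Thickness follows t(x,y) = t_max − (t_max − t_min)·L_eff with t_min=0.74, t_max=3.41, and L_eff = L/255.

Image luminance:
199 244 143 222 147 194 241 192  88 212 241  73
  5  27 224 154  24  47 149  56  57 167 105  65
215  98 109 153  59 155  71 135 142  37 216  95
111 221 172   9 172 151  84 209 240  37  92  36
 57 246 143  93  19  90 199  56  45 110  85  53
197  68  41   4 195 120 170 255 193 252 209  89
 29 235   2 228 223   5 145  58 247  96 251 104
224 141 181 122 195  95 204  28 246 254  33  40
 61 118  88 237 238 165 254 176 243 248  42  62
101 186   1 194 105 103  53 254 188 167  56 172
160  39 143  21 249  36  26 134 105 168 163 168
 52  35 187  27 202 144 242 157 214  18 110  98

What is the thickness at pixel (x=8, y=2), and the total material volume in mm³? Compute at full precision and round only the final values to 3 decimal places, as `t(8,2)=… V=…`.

t(8,2)=1.923 V=235.922

span = t_max - t_min = 3.41 - 0.74 = 2.670
L(8,2) = 142, L_eff = 142/255 = 0.556863
t(8,2) = 3.41 - 2.670·0.556863 = 1.923
Σt over all 12·12 pixels = 123786/425 ≈ 291.2611765
V = pitch²·Σt = 0.9²·123786/425 = 235.922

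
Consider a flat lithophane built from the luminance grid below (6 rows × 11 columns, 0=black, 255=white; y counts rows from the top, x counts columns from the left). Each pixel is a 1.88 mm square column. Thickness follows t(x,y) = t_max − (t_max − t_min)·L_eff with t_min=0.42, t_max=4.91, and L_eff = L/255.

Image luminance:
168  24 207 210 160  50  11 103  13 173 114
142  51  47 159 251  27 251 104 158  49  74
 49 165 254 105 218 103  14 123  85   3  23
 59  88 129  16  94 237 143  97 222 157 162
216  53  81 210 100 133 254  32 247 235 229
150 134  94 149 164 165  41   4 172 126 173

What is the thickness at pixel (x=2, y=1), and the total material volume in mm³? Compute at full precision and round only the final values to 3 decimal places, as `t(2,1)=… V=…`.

t(2,1)=4.082 V=631.685

span = t_max - t_min = 4.91 - 0.42 = 4.490
L(2,1) = 47, L_eff = 47/255 = 0.184314
t(2,1) = 4.91 - 4.490·0.184314 = 4.082
Σt over all 6·11 pixels = 1139371/6375 ≈ 178.7248627
V = pitch²·Σt = 1.88²·1139371/6375 = 631.685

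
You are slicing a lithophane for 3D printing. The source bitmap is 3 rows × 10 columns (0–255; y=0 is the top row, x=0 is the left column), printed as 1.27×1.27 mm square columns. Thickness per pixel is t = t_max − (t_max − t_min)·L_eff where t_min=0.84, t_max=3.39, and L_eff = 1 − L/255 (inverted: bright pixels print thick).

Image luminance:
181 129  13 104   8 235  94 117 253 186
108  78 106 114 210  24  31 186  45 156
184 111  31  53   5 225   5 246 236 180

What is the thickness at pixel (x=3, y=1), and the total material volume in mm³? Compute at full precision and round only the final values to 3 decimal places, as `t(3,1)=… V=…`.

t(3,1)=1.980 V=99.580

span = t_max - t_min = 3.39 - 0.84 = 2.550
L(3,1) = 114, L_eff = 1 - 114/255 = 0.552941 (inverted)
t(3,1) = 3.39 - 2.550·0.552941 = 1.980
Σt over all 3·10 pixels = 61.74
V = pitch²·Σt = 1.27²·61.74 = 99.580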